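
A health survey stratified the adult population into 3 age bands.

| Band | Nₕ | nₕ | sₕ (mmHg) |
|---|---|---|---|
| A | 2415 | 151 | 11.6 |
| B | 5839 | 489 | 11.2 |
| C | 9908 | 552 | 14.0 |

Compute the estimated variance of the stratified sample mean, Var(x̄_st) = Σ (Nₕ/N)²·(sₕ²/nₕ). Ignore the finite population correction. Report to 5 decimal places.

N = 18162. Term for each stratum: Wₕ²sₕ²/nₕ.
Var(x̄_st) = 0.01575600 + 0.02651409 + 0.10567242 = 0.14794251 → 0.14794.

0.14794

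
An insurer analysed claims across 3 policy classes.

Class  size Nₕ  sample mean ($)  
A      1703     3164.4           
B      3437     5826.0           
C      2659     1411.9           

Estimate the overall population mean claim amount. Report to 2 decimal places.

N = 7799; weights Wₕ = Nₕ/N = (0.2184, 0.4407, 0.3409).
x̄_st = Σ Wₕ·x̄ₕ = 0.2184·3164.4 + 0.4407·5826.0 + 0.3409·1411.9 ≈ 3739.8612...
→ 3739.86.

3739.86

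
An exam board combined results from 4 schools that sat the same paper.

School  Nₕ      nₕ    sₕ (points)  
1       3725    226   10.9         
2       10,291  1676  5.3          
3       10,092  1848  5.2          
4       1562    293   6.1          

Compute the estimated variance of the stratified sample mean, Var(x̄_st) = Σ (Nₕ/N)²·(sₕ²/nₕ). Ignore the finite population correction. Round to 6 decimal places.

N = 25670. Term for each stratum: Wₕ²sₕ²/nₕ.
Var(x̄_st) = 0.011069943 + 0.002693650 + 0.002261557 + 0.000470221 = 0.016495371 → 0.016495.

0.016495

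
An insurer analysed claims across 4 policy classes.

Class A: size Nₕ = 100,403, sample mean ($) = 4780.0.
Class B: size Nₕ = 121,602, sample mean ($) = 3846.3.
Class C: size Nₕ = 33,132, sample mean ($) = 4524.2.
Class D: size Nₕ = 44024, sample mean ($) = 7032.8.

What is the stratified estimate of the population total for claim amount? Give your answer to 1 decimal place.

Estimate total by summing Nₕ·x̄ₕ over strata.
100403·4780.0 + 121602·3846.3 + 33132·4524.2 + 44024·7032.8 = 479926340 + 467717772.6 + 149895794.4 + 309611987.2 = 1407151894.2.

1407151894.2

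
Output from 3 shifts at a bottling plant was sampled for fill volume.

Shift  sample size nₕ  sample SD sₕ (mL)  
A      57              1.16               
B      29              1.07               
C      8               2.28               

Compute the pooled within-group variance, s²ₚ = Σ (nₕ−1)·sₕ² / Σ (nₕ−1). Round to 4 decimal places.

1.5802

A: (57−1)·1.16² = 56·1.3456 = 75.3536
B: (29−1)·1.07² = 28·1.1449 = 32.0572
C: (8−1)·2.28² = 7·5.1984 = 36.3888
Numerator = 143.7996; denominator = Σ(nₕ−1) = 91.
s²ₚ = 143.7996/91 = 1.580215... → 1.5802.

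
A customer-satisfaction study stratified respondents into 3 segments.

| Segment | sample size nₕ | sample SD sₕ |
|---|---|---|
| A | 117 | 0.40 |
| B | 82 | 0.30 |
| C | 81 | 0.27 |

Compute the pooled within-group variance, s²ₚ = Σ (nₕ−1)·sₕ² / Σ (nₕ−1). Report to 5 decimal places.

Degrees of freedom: 116 + 81 + 80 = 277.
Σ(nₕ−1)sₕ² = 116·0.16 + 81·0.09 + 80·0.0729 = 31.682.
s²ₚ = 31.682 / 277 = 0.1143755... → 0.11438.

0.11438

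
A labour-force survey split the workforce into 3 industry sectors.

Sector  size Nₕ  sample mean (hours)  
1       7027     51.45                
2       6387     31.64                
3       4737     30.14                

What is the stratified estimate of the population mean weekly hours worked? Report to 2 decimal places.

38.92

x̄_st = (Σ Nₕx̄ₕ) / (Σ Nₕ) = (7027·51.45 + 6387·31.64 + 4737·30.14) / 18151
= 706397.01 / 18151 = 38.9178... → 38.92.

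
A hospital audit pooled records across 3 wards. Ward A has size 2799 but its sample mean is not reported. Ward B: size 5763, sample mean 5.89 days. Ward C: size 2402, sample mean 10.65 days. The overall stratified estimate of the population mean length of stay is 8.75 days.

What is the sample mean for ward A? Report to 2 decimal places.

13.01

N = 2799 + 5763 + 2402 = 10964.
Overall total = μ·N = 8.75·10964 = 95935.
Subtract the known strata: 5763·5.89 + 2402·10.65 = 59525.37.
Remaining total for ward A: 95935 − 59525.37 = 36409.63.
Divide by its size: 36409.63 / 2799 = 13.0081... → 13.01.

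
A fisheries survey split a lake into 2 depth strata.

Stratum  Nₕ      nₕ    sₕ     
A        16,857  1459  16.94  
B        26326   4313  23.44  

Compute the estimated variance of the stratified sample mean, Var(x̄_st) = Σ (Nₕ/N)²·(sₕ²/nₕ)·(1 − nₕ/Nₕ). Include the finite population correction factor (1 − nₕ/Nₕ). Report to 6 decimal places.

0.066966

N = 43183. Term for each stratum: Wₕ²sₕ²/nₕ·(1−nₕ/Nₕ).
Var(x̄_st) = 0.027377293 + 0.039588974 = 0.066966267 → 0.066966.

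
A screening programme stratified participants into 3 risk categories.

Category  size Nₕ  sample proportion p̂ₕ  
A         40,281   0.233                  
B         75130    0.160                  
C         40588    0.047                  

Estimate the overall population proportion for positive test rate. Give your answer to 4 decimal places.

Wₕ = Nₕ/N with N = 155999: 0.2582, 0.4816, 0.2602.
p̂_st = 0.2582·0.233 + 0.4816·0.160 + 0.2602·0.047 ≈ 0.149449... → 0.1494.

0.1494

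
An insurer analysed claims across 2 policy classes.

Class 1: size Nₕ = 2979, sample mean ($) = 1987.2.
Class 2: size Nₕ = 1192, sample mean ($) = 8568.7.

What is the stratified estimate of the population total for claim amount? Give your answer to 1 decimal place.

16133759.2

Population total = Σ Nₕ·x̄ₕ (each stratum's size times its mean).
2979·1987.2 + 1192·8568.7 = 5919868.8 + 10213890.4 = 16133759.2.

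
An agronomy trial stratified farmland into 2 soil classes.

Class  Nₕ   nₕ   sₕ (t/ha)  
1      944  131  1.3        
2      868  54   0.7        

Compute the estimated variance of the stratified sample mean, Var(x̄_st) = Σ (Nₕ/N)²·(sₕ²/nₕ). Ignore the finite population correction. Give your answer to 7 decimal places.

N = 1812; Wₕ = Nₕ/N.
class 1: (944/1812)²·1.3²/131 = 0.0035014103
class 2: (868/1812)²·0.7²/54 = 0.0020822141
Sum = 0.0055836245 → 0.0055836.

0.0055836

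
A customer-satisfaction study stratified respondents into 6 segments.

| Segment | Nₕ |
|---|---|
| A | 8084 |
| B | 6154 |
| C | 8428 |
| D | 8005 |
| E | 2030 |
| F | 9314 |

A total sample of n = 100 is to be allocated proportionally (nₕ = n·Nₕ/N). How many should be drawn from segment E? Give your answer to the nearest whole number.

5

Share of segment E = 2030/42015 = 0.04832.
Allocate 100 × 0.04832 = 4.832... → 5.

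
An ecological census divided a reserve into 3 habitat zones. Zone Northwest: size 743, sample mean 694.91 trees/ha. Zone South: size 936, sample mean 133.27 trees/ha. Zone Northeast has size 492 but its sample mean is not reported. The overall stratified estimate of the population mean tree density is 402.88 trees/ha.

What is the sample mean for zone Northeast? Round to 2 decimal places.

N = 743 + 936 + 492 = 2171.
Overall total = μ·N = 402.88·2171 = 874652.48.
Subtract the known strata: 743·694.91 + 936·133.27 = 641058.85.
Remaining total for zone Northeast: 874652.48 − 641058.85 = 233593.63.
Divide by its size: 233593.63 / 492 = 474.7838... → 474.78.

474.78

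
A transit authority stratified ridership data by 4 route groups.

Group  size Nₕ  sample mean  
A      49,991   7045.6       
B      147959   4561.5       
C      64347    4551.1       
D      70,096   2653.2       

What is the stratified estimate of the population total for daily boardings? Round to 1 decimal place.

1505959907.0

Population total = Σ Nₕ·x̄ₕ (each stratum's size times its mean).
49991·7045.6 + 147959·4561.5 + 64347·4551.1 + 70096·2653.2 = 352216589.6 + 674914978.5 + 292849631.7 + 185978707.2 = 1505959907.0.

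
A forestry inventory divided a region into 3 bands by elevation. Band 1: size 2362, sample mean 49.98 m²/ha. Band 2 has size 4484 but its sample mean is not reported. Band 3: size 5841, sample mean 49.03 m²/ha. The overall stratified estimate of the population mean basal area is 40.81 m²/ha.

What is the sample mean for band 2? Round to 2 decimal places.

N = 2362 + 4484 + 5841 = 12687.
Overall total = μ·N = 40.81·12687 = 517756.47.
Subtract the known strata: 2362·49.98 + 5841·49.03 = 404436.99.
Remaining total for band 2: 517756.47 − 404436.99 = 113319.48.
Divide by its size: 113319.48 / 4484 = 25.2720... → 25.27.

25.27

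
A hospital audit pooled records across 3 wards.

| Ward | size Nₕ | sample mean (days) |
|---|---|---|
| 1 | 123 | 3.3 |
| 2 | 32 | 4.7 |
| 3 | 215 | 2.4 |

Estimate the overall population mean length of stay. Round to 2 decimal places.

N = 370; weights Wₕ = Nₕ/N = (0.3324, 0.0865, 0.5811).
x̄_st = Σ Wₕ·x̄ₕ = 0.3324·3.3 + 0.0865·4.7 + 0.5811·2.4 ≈ 2.8981...
→ 2.90.

2.90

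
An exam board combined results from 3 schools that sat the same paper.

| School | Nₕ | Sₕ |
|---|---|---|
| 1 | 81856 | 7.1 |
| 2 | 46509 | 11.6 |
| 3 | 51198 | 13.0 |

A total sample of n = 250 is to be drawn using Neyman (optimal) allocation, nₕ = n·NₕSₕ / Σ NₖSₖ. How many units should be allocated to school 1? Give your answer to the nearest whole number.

81

1: NₕSₕ = 81856·7.1 = 581177.6
2: NₕSₕ = 46509·11.6 = 539504.4
3: NₕSₕ = 51198·13.0 = 665574
Σ NₕSₕ = 1786256.
n_1 = 250·581177.6/1786256 = 81.340... → 81.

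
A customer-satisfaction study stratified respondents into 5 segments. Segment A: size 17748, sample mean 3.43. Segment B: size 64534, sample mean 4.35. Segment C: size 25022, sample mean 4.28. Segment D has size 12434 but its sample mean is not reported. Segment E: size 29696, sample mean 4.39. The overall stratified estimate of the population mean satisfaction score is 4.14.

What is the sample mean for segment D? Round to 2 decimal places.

N = 17748 + 64534 + 25022 + 12434 + 29696 = 149434.
Overall total = μ·N = 4.14·149434 = 618656.76.
Subtract the known strata: 17748·3.43 + 64534·4.35 + 25022·4.28 + 29696·4.39 = 579058.14.
Remaining total for segment D: 618656.76 − 579058.14 = 39598.62.
Divide by its size: 39598.62 / 12434 = 3.1847... → 3.18.

3.18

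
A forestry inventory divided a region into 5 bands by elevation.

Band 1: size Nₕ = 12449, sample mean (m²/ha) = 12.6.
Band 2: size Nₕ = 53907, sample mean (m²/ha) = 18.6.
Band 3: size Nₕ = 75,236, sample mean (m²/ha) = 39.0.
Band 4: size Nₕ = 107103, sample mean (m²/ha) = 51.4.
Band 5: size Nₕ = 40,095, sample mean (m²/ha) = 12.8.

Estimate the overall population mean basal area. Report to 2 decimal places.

35.02

N = 12449 + 53907 + 75236 + 107103 + 40095 = 288790.
The stratified mean weights each stratum mean by its population share Nₕ/N.
Σ Nₕx̄ₕ = 12449·12.6 + 53907·18.6 + 75236·39.0 + 107103·51.4 + 40095·12.8 = 156857.4 + 1002670.2 + 2934204 + 5505094.2 + 513216 = 10112041.8.
Divide by N: 10112041.8 / 288790 = 35.0152... → 35.02.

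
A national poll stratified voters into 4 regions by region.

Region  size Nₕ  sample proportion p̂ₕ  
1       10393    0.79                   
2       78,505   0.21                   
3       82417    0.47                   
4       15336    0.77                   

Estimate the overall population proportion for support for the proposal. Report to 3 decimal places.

Wₕ = Nₕ/N with N = 186651: 0.0557, 0.4206, 0.4416, 0.0822.
p̂_st = 0.0557·0.79 + 0.4206·0.21 + 0.4416·0.47 + 0.0822·0.77 ≈ 0.40311... → 0.403.

0.403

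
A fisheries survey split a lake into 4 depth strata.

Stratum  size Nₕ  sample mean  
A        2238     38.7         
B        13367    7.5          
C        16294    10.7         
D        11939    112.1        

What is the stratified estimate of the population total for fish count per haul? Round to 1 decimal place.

Population total = Σ Nₕ·x̄ₕ (each stratum's size times its mean).
2238·38.7 + 13367·7.5 + 16294·10.7 + 11939·112.1 = 86610.6 + 100252.5 + 174345.8 + 1338361.9 = 1699570.8.

1699570.8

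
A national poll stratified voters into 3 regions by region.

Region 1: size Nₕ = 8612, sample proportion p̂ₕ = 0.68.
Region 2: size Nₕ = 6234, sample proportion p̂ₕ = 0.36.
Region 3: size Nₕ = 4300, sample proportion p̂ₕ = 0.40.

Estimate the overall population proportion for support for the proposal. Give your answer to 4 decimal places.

N = 8612 + 6234 + 4300 = 19146.
Overall proportion = Σ (Nₕ/N)·p̂ₕ.
Σ Nₕp̂ₕ = 5856.16 + 2244.24 + 1720 = 9820.4.
9820.4 / 19146 = 0.512922... → 0.5129.

0.5129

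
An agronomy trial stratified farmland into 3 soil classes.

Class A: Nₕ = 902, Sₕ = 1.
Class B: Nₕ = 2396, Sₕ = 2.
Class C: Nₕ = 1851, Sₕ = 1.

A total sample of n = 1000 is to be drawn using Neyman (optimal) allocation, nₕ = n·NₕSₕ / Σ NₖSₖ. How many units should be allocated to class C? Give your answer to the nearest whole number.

245

Σ NₕSₕ = 902·1 + 2396·2 + 1851·1 = 7545.
Share for C: 1851/7545 = 0.24533.
n_C = 1000 × 0.24533 = 245.328... → 245.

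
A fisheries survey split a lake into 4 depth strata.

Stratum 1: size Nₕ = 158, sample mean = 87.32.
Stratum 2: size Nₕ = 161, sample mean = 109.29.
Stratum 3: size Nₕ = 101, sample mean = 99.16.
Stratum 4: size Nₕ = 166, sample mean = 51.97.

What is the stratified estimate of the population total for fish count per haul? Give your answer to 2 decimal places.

Estimate total by summing Nₕ·x̄ₕ over strata.
158·87.32 + 161·109.29 + 101·99.16 + 166·51.97 = 13796.56 + 17595.69 + 10015.16 + 8627.02 = 50034.43.

50034.43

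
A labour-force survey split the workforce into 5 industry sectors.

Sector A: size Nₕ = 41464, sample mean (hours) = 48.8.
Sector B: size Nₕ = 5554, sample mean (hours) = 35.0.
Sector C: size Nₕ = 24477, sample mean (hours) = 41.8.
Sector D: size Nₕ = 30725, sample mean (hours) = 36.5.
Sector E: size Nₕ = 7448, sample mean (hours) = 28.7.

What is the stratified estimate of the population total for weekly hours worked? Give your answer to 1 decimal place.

4576191.9

Estimate total by summing Nₕ·x̄ₕ over strata.
41464·48.8 + 5554·35.0 + 24477·41.8 + 30725·36.5 + 7448·28.7 = 2023443.2 + 194390 + 1023138.6 + 1121462.5 + 213757.6 = 4576191.9.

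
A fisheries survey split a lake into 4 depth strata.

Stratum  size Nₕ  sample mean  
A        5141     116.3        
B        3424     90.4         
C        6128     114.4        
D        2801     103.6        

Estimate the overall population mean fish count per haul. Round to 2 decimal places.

x̄_st = (Σ Nₕx̄ₕ) / (Σ Nₕ) = (5141·116.3 + 3424·90.4 + 6128·114.4 + 2801·103.6) / 17494
= 1898654.7 / 17494 = 108.5318... → 108.53.

108.53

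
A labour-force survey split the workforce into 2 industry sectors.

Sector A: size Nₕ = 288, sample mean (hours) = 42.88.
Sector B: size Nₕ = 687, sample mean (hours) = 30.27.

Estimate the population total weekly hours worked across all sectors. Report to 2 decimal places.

33144.93

A: 288·42.88 = 12349.44
B: 687·30.27 = 20795.49
τ̂ = Σ Nₕx̄ₕ = 33144.93.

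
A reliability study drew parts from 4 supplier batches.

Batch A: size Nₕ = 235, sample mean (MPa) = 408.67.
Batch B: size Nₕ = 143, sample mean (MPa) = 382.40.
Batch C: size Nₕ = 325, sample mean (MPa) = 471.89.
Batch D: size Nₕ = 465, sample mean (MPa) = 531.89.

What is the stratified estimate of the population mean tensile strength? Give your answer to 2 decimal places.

472.10

N = 1168; weights Wₕ = Nₕ/N = (0.2012, 0.1224, 0.2783, 0.3981).
x̄_st = Σ Wₕ·x̄ₕ = 0.2012·408.67 + 0.1224·382.40 + 0.2783·471.89 + 0.3981·531.89 ≈ 472.1008...
→ 472.10.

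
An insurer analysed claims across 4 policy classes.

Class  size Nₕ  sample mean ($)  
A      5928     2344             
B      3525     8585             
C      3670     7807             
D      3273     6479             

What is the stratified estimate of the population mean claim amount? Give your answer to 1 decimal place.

5734.0

N = 5928 + 3525 + 3670 + 3273 = 16396.
Overall mean = Σ (Nₕ/N)·x̄ₕ — weight by population share, not a simple average.
Σ Nₕx̄ₕ = 5928·2344 + 3525·8585 + 3670·7807 + 3273·6479 = 13895232 + 30262125 + 28651690 + 21205767 = 94014814.
Divide by N: 94014814 / 16396 = 5734.009... → 5734.0.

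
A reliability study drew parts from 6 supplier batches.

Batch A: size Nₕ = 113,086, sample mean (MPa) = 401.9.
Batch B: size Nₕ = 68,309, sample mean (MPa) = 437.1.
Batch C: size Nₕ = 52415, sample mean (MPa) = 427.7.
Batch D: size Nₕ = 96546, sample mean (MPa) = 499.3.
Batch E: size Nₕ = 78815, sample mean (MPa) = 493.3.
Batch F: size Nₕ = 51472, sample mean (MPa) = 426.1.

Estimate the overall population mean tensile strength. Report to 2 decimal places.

x̄_st = (Σ Nₕx̄ₕ) / (Σ Nₕ) = (113086·401.9 + 68309·437.1 + 52415·427.7 + 96546·499.3 + 78815·493.3 + 51472·426.1) / 460643
= 206742099.3 / 460643 = 448.8120... → 448.81.

448.81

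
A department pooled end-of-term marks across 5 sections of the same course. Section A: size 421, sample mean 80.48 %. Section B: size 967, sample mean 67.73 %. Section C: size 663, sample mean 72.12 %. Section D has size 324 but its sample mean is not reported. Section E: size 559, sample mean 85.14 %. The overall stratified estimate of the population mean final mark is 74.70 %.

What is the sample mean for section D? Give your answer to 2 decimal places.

75.26

N = 421 + 967 + 663 + 324 + 559 = 2934.
Overall total = μ·N = 74.70·2934 = 219169.8.
Subtract the known strata: 421·80.48 + 967·67.73 + 663·72.12 + 559·85.14 = 194785.81.
Remaining total for section D: 219169.8 − 194785.81 = 24383.99.
Divide by its size: 24383.99 / 324 = 75.2592... → 75.26.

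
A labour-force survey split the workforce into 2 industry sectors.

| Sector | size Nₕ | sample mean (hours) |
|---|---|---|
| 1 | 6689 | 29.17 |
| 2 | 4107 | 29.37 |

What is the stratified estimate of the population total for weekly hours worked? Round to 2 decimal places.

Estimate total by summing Nₕ·x̄ₕ over strata.
6689·29.17 + 4107·29.37 = 195118.13 + 120622.59 = 315740.72.

315740.72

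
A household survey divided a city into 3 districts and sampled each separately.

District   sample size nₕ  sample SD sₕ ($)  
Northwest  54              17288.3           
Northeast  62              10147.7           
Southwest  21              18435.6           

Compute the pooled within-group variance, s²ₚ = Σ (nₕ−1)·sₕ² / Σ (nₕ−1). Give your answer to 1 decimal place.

215819951.3

Northwest: (54−1)·17288.3² = 53·298885316.89 = 15840921795.17
Northeast: (62−1)·10147.7² = 61·102975815.29 = 6281524732.69
Southwest: (21−1)·18435.6² = 20·339871347.36 = 6797426947.2
Numerator = 28919873475.06; denominator = Σ(nₕ−1) = 134.
s²ₚ = 28919873475.06/134 = 215819951.306... → 215819951.3.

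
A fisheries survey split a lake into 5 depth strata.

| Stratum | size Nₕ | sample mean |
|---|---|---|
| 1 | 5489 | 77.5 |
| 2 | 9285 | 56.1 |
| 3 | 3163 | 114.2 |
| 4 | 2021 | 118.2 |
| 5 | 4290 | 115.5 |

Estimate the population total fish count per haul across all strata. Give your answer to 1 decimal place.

2041877.8

1: 5489·77.5 = 425397.5
2: 9285·56.1 = 520888.5
3: 3163·114.2 = 361214.6
4: 2021·118.2 = 238882.2
5: 4290·115.5 = 495495
τ̂ = Σ Nₕx̄ₕ = 2041877.8.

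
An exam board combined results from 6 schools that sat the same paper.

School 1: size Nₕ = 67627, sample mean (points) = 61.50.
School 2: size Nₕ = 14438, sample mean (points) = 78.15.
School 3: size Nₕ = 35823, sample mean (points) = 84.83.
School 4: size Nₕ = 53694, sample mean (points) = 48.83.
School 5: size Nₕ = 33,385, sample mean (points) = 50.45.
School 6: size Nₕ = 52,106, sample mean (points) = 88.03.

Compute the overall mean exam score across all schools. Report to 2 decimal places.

N = 67627 + 14438 + 35823 + 53694 + 33385 + 52106 = 257073.
Weight each subgroup mean by Nₕ/N and sum.
Σ Nₕx̄ₕ = 67627·61.50 + 14438·78.15 + 35823·84.83 + 53694·48.83 + 33385·50.45 + 52106·88.03 = 4159060.5 + 1128329.7 + 3038865.09 + 2621878.02 + 1684273.25 + 4586891.18 = 17219297.74.
Divide by N: 17219297.74 / 257073 = 66.9821... → 66.98.

66.98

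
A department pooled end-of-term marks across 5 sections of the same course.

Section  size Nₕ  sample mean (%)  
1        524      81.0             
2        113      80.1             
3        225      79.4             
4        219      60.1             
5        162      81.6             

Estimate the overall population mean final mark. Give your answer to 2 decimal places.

N = 1243; weights Wₕ = Nₕ/N = (0.4216, 0.0909, 0.1810, 0.1762, 0.1303).
x̄_st = Σ Wₕ·x̄ₕ = 0.4216·81.0 + 0.0909·80.1 + 0.1810·79.4 + 0.1762·60.1 + 0.1303·81.6 ≈ 77.0245...
→ 77.02.

77.02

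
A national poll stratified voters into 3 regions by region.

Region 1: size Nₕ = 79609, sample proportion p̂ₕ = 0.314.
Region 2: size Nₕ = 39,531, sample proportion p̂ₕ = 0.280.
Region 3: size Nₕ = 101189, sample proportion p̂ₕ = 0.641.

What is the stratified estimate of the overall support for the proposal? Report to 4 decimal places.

N = 79609 + 39531 + 101189 = 220329.
Overall proportion = Σ (Nₕ/N)·p̂ₕ.
Σ Nₕp̂ₕ = 24997.226 + 11068.68 + 64862.149 = 100928.055.
100928.055 / 220329 = 0.458079... → 0.4581.

0.4581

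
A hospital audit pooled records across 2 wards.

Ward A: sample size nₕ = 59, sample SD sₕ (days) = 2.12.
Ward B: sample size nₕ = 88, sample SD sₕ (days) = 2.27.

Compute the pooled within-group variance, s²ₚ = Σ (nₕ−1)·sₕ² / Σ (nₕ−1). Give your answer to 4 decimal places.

A: (59−1)·2.12² = 58·4.4944 = 260.6752
B: (88−1)·2.27² = 87·5.1529 = 448.3023
Numerator = 708.9775; denominator = Σ(nₕ−1) = 145.
s²ₚ = 708.9775/145 = 4.8895 → 4.8895.

4.8895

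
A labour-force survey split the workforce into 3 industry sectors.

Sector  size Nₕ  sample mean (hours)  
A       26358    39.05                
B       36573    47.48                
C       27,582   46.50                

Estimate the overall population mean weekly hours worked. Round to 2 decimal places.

N = 90513; weights Wₕ = Nₕ/N = (0.2912, 0.4041, 0.3047).
x̄_st = Σ Wₕ·x̄ₕ = 0.2912·39.05 + 0.4041·47.48 + 0.3047·46.50 ≈ 44.7265...
→ 44.73.

44.73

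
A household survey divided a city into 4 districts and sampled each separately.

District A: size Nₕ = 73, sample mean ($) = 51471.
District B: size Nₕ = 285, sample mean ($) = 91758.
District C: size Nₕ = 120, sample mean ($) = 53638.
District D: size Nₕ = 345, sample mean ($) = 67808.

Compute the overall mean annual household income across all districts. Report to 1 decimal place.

72586.6

x̄_st = (Σ Nₕx̄ₕ) / (Σ Nₕ) = (73·51471 + 285·91758 + 120·53638 + 345·67808) / 823
= 59738733 / 823 = 72586.553... → 72586.6.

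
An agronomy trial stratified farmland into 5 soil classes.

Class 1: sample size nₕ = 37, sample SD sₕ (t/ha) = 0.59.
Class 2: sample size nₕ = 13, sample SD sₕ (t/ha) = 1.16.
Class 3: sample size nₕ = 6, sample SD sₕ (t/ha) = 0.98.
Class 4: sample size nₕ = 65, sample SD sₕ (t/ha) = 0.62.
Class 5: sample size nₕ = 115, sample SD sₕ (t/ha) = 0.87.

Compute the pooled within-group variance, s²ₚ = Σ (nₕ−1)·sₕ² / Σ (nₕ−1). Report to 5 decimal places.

0.62497

1: (37−1)·0.59² = 36·0.3481 = 12.5316
2: (13−1)·1.16² = 12·1.3456 = 16.1472
3: (6−1)·0.98² = 5·0.9604 = 4.802
4: (65−1)·0.62² = 64·0.3844 = 24.6016
5: (115−1)·0.87² = 114·0.7569 = 86.2866
Numerator = 144.369; denominator = Σ(nₕ−1) = 231.
s²ₚ = 144.369/231 = 0.6249740... → 0.62497.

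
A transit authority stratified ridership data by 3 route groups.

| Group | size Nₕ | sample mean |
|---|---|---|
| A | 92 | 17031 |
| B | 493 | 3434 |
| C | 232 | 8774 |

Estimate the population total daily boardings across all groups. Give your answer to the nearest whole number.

5295382

A: 92·17031 = 1566852
B: 493·3434 = 1692962
C: 232·8774 = 2035568
τ̂ = Σ Nₕx̄ₕ = 5295382.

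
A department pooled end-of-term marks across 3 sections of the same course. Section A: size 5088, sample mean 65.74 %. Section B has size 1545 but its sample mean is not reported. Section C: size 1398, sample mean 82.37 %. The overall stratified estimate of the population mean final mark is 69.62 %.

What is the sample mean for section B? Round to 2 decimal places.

70.86

Σ Nₕx̄ₕ = N·μ, so 1545·x̄_B = 8031·69.62 − (5088·65.74 + 1398·82.37).
= 559118.22 − 449638.38 = 109479.84.
x̄_B = 109479.84 / 1545 = 70.8607... → 70.86.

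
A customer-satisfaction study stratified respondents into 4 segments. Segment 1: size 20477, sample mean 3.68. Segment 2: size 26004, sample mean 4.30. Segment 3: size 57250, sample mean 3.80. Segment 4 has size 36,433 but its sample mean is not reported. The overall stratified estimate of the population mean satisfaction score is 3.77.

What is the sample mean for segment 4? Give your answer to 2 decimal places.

3.40

Σ Nₕx̄ₕ = N·μ, so 36433·x̄_4 = 140164·3.77 − (20477·3.68 + 26004·4.30 + 57250·3.80).
= 528418.28 − 404722.56 = 123695.72.
x̄_4 = 123695.72 / 36433 = 3.3952... → 3.40.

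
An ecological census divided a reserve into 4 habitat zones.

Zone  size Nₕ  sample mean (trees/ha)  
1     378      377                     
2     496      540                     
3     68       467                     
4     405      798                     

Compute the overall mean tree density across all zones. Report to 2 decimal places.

568.15

x̄_st = (Σ Nₕx̄ₕ) / (Σ Nₕ) = (378·377 + 496·540 + 68·467 + 405·798) / 1347
= 765292 / 1347 = 568.1455... → 568.15.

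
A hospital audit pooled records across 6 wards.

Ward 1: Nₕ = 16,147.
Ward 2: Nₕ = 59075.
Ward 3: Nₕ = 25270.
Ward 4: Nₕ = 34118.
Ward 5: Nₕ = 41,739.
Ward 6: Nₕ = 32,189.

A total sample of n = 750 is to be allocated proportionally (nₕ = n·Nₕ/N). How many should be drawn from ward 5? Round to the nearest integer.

N = 16147 + 59075 + 25270 + 34118 + 41739 + 32189 = 208538.
n_5 = 750·41739/208538 = 150.113... → 150.

150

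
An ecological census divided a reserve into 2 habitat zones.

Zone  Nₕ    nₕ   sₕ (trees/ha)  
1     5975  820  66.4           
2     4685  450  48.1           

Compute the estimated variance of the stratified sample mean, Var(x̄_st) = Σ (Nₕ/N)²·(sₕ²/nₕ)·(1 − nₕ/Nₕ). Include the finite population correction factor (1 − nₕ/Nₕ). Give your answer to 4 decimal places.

2.3551

N = 10660. Term for each stratum: Wₕ²sₕ²/nₕ·(1−nₕ/Nₕ).
Var(x̄_st) = 1.4573856 + 0.8976897 = 2.3550753 → 2.3551.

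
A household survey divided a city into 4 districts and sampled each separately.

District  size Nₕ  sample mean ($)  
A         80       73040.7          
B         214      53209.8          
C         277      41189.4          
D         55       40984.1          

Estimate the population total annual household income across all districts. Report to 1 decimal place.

30893742.5

Estimate total by summing Nₕ·x̄ₕ over strata.
80·73040.7 + 214·53209.8 + 277·41189.4 + 55·40984.1 = 5843256 + 11386897.2 + 11409463.8 + 2254125.5 = 30893742.5.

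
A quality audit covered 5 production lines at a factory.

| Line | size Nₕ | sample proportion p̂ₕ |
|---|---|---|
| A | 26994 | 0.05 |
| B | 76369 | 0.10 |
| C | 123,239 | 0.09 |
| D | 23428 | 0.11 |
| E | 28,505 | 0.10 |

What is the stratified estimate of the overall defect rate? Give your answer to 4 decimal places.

0.0916

Wₕ = Nₕ/N with N = 278535: 0.0969, 0.2742, 0.4425, 0.0841, 0.1023.
p̂_st = 0.0969·0.05 + 0.2742·0.10 + 0.4425·0.09 + 0.0841·0.11 + 0.1023·0.10 ≈ 0.091571... → 0.0916.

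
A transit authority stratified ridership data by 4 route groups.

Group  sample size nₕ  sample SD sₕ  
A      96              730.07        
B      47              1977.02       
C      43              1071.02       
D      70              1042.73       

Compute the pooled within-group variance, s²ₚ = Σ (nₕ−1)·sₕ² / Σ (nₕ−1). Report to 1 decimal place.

Degrees of freedom: 95 + 46 + 42 + 69 = 252.
Σ(nₕ−1)sₕ² = 95·533002.2049 + 46·3908608.0804 + 42·1147083.8404 + 69·1087285.8529 = 353631426.3108.
s²ₚ = 353631426.3108 / 252 = 1403299.311... → 1403299.3.

1403299.3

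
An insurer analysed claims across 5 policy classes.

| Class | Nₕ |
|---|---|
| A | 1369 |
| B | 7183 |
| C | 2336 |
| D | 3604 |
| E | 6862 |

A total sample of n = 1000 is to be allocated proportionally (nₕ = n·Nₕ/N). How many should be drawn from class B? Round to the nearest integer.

N = 1369 + 7183 + 2336 + 3604 + 6862 = 21354.
n_B = 1000·7183/21354 = 336.377... → 336.

336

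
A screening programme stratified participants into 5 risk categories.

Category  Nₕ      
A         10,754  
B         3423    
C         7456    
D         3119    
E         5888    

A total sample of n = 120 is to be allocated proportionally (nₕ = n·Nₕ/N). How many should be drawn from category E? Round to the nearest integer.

Share of category E = 5888/30640 = 0.19217.
Allocate 120 × 0.19217 = 23.060... → 23.

23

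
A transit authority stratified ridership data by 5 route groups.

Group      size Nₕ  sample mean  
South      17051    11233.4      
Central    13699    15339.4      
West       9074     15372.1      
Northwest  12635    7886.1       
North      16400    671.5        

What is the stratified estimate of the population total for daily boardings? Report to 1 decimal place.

Population total = Σ Nₕ·x̄ₕ (each stratum's size times its mean).
17051·11233.4 + 13699·15339.4 + 9074·15372.1 + 12635·7886.1 + 16400·671.5 = 191540703.4 + 210134440.6 + 139486435.4 + 99640873.5 + 11012600 = 651815052.9.

651815052.9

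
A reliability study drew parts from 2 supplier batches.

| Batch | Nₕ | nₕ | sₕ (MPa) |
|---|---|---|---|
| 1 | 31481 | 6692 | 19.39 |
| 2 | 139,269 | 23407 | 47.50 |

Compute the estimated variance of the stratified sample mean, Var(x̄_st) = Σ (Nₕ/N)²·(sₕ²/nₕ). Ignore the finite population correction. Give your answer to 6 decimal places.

0.066035

N = 170750; Wₕ = Nₕ/N.
batch 1: (31481/170750)²·19.39²/6692 = 0.001909745
batch 2: (139269/170750)²·47.50²/23407 = 0.064125233
Sum = 0.066034977 → 0.066035.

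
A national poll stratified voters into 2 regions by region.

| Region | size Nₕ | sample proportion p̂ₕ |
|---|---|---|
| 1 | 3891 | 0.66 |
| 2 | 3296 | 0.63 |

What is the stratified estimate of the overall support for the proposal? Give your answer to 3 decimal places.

0.646

Wₕ = Nₕ/N with N = 7187: 0.5414, 0.4586.
p̂_st = 0.5414·0.66 + 0.4586·0.63 ≈ 0.64624... → 0.646.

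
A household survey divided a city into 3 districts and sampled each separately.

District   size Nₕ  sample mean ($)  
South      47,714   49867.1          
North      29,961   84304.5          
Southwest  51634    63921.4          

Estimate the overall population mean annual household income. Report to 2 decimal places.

63458.26

N = 47714 + 29961 + 51634 = 129309.
Overall mean = Σ (Nₕ/N)·x̄ₕ — weight by population share, not a simple average.
Σ Nₕx̄ₕ = 47714·49867.1 + 29961·84304.5 + 51634·63921.4 = 2379358809.4 + 2525847124.5 + 3300517567.6 = 8205723501.5.
Divide by N: 8205723501.5 / 129309 = 63458.2550... → 63458.26.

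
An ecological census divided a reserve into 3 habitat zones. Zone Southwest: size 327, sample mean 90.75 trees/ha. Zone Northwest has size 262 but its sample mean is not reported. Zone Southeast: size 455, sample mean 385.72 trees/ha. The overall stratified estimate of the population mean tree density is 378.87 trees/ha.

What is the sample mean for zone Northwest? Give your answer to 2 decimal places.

726.57

Σ Nₕx̄ₕ = N·μ, so 262·x̄_Northwest = 1044·378.87 − (327·90.75 + 455·385.72).
= 395540.28 − 205177.85 = 190362.43.
x̄_Northwest = 190362.43 / 262 = 726.5742... → 726.57.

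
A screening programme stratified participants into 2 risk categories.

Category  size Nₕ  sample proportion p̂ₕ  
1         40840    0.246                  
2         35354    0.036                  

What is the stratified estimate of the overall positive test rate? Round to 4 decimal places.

Wₕ = Nₕ/N with N = 76194: 0.5360, 0.4640.
p̂_st = 0.5360·0.246 + 0.4640·0.036 ≈ 0.148560... → 0.1486.

0.1486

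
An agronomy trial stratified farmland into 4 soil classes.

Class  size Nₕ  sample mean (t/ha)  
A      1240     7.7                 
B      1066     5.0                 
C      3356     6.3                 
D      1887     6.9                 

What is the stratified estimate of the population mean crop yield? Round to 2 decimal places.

N = 1240 + 1066 + 3356 + 1887 = 7549.
The stratified mean weights each stratum mean by its population share Nₕ/N.
Σ Nₕx̄ₕ = 1240·7.7 + 1066·5.0 + 3356·6.3 + 1887·6.9 = 9548 + 5330 + 21142.8 + 13020.3 = 49041.1.
Divide by N: 49041.1 / 7549 = 6.4964... → 6.50.

6.50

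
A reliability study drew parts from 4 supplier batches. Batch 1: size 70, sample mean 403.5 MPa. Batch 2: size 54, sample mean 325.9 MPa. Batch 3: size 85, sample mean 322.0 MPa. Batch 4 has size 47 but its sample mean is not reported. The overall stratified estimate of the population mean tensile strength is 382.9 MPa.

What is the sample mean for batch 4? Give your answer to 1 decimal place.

Σ Nₕx̄ₕ = N·μ, so 47·x̄_4 = 256·382.9 − (70·403.5 + 54·325.9 + 85·322.0).
= 98022.4 − 73213.6 = 24808.8.
x̄_4 = 24808.8 / 47 = 527.847... → 527.8.

527.8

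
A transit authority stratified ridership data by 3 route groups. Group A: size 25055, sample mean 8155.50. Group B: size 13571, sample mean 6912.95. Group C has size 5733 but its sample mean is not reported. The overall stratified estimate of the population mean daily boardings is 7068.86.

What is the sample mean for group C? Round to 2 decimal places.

Σ Nₕx̄ₕ = N·μ, so 5733·x̄_C = 44359·7068.86 − (25055·8155.50 + 13571·6912.95).
= 313567560.74 − 298151696.95 = 15415863.79.
x̄_C = 15415863.79 / 5733 = 2688.9698... → 2688.97.

2688.97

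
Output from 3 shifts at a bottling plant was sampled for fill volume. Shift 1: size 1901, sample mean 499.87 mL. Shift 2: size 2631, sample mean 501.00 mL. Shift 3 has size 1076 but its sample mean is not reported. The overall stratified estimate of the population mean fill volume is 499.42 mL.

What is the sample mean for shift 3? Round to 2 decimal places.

Σ Nₕx̄ₕ = N·μ, so 1076·x̄_3 = 5608·499.42 − (1901·499.87 + 2631·501.00).
= 2800747.36 − 2268383.87 = 532363.49.
x̄_3 = 532363.49 / 1076 = 494.7616... → 494.76.

494.76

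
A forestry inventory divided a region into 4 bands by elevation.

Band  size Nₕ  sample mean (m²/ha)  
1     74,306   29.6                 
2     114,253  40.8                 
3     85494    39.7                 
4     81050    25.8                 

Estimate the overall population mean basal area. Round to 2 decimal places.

N = 355103; weights Wₕ = Nₕ/N = (0.2093, 0.3217, 0.2408, 0.2282).
x̄_st = Σ Wₕ·x̄ₕ = 0.2093·29.6 + 0.3217·40.8 + 0.2408·39.7 + 0.2282·25.8 ≈ 34.7679...
→ 34.77.

34.77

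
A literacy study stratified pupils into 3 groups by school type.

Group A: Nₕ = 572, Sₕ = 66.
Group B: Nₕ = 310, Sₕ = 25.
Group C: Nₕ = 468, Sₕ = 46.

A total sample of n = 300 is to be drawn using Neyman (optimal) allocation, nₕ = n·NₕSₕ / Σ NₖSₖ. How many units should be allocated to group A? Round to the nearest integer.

169

Σ NₕSₕ = 572·66 + 310·25 + 468·46 = 67030.
Share for A: 37752/67030 = 0.56321.
n_A = 300 × 0.56321 = 168.963... → 169.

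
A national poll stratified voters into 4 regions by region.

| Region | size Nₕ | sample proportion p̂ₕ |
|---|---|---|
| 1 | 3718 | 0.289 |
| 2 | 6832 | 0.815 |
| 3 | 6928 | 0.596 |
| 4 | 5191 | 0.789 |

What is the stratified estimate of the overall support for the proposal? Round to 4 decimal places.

N = 3718 + 6832 + 6928 + 5191 = 22669.
Overall proportion = Σ (Nₕ/N)·p̂ₕ.
Σ Nₕp̂ₕ = 1074.502 + 5568.08 + 4129.088 + 4095.699 = 14867.369.
14867.369 / 22669 = 0.655846... → 0.6558.

0.6558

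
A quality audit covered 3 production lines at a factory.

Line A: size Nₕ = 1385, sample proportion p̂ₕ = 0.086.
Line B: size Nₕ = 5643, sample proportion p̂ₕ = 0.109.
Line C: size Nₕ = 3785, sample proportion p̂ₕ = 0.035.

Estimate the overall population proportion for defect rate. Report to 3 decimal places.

0.080

N = 1385 + 5643 + 3785 = 10813.
Overall proportion = Σ (Nₕ/N)·p̂ₕ.
Σ Nₕp̂ₕ = 119.11 + 615.087 + 132.475 = 866.672.
866.672 / 10813 = 0.08015... → 0.080.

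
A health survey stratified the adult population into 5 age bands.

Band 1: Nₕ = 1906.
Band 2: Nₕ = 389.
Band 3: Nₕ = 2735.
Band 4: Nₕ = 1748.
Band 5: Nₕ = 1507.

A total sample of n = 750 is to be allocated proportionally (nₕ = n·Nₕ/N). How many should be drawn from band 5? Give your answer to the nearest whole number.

136

N = 1906 + 389 + 2735 + 1748 + 1507 = 8285.
n_5 = 750·1507/8285 = 136.421... → 136.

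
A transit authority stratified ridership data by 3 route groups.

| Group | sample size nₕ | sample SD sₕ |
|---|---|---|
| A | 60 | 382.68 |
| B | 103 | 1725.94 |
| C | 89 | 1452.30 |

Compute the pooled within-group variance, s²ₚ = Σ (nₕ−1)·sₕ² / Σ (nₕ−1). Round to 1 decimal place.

2000370.5

A: (60−1)·382.68² = 59·146443.9824 = 8640194.9616
B: (103−1)·1725.94² = 102·2978868.8836 = 303844626.1272
C: (89−1)·1452.30² = 88·2109175.29 = 185607425.52
Numerator = 498092246.6088; denominator = Σ(nₕ−1) = 249.
s²ₚ = 498092246.6088/249 = 2000370.468... → 2000370.5.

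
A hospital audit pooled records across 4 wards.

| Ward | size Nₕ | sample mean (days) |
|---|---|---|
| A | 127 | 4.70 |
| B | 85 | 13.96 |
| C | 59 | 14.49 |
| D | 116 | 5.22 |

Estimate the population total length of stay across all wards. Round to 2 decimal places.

3243.93

Estimate total by summing Nₕ·x̄ₕ over strata.
127·4.70 + 85·13.96 + 59·14.49 + 116·5.22 = 596.9 + 1186.6 + 854.91 + 605.52 = 3243.93.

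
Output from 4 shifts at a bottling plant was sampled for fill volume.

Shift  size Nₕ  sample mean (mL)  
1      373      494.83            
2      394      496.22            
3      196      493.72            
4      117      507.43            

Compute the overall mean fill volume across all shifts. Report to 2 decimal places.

N = 1080; weights Wₕ = Nₕ/N = (0.3454, 0.3648, 0.1815, 0.1083).
x̄_st = Σ Wₕ·x̄ₕ = 0.3454·494.83 + 0.3648·496.22 + 0.1815·493.72 + 0.1083·507.43 ≈ 496.5006...
→ 496.50.

496.50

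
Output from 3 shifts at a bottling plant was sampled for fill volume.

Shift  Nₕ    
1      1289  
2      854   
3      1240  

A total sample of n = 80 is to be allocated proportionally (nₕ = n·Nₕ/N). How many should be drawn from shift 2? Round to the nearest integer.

N = 1289 + 854 + 1240 = 3383.
n_2 = 80·854/3383 = 20.195... → 20.

20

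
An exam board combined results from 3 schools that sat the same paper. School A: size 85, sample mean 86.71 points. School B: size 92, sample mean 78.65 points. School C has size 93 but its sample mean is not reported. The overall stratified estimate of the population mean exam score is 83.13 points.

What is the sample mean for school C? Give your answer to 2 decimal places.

Σ Nₕx̄ₕ = N·μ, so 93·x̄_C = 270·83.13 − (85·86.71 + 92·78.65).
= 22445.1 − 14606.15 = 7838.95.
x̄_C = 7838.95 / 93 = 84.2898... → 84.29.

84.29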